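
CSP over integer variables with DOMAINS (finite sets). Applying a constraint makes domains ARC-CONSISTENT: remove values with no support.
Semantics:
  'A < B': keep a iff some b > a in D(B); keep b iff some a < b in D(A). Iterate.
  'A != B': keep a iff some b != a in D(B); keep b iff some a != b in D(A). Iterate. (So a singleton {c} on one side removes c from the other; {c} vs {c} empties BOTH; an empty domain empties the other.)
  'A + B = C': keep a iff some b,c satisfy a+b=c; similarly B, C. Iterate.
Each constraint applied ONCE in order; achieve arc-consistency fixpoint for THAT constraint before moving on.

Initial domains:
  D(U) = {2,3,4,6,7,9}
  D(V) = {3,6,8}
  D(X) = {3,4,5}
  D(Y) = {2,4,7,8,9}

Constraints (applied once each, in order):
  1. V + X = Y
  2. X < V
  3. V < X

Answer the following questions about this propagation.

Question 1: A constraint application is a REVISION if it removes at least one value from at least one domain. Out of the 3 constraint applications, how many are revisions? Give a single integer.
Answer: 3

Derivation:
Constraint 1 (V + X = Y) on D(V)={3,6,8} D(X)={3,4,5} D(Y)={2,4,7,8,9}: V {3,6,8}->{3,6}; Y {2,4,7,8,9}->{7,8,9} => REVISION
Constraint 2 (X < V) on D(X)={3,4,5} D(V)={3,6}: V {3,6}->{6} => REVISION
Constraint 3 (V < X) on D(V)={6} D(X)={3,4,5}: V {6}->{}; X {3,4,5}->{} => REVISION
Total revisions = 3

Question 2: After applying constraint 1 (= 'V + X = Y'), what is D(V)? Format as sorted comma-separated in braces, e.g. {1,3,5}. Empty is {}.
Answer: {3,6}

Derivation:
Constraint 1 (V + X = Y) on D(V)={3,6,8} D(X)={3,4,5} D(Y)={2,4,7,8,9}: V {3,6,8}->{3,6}; Y {2,4,7,8,9}->{7,8,9}
So after constraint 1: D(V) = {3,6}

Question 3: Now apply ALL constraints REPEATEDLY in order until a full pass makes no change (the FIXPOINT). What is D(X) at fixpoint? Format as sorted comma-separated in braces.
Answer: {}

Derivation:
pass 0 (initial): D(X)={3,4,5}
pass 1: V {3,6,8}->{}; X {3,4,5}->{}; Y {2,4,7,8,9}->{7,8,9}
pass 2: Y {7,8,9}->{}
pass 3: no change
Fixpoint after 3 passes: D(X) = {}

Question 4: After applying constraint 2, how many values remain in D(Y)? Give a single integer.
Constraint 1 (V + X = Y) on D(V)={3,6,8} D(X)={3,4,5} D(Y)={2,4,7,8,9}: V {3,6,8}->{3,6}; Y {2,4,7,8,9}->{7,8,9}
Constraint 2 (X < V) on D(X)={3,4,5} D(V)={3,6}: V {3,6}->{6}
So after constraint 2: D(Y)={7,8,9}, size = 3

Answer: 3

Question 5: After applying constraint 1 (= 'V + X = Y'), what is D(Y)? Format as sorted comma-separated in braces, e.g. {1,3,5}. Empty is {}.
Answer: {7,8,9}

Derivation:
Constraint 1 (V + X = Y) on D(V)={3,6,8} D(X)={3,4,5} D(Y)={2,4,7,8,9}: V {3,6,8}->{3,6}; Y {2,4,7,8,9}->{7,8,9}
So after constraint 1: D(Y) = {7,8,9}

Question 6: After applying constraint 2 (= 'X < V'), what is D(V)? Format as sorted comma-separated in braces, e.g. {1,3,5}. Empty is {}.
Constraint 1 (V + X = Y) on D(V)={3,6,8} D(X)={3,4,5} D(Y)={2,4,7,8,9}: V {3,6,8}->{3,6}; Y {2,4,7,8,9}->{7,8,9}
Constraint 2 (X < V) on D(X)={3,4,5} D(V)={3,6}: V {3,6}->{6}
So after constraint 2: D(V) = {6}

Answer: {6}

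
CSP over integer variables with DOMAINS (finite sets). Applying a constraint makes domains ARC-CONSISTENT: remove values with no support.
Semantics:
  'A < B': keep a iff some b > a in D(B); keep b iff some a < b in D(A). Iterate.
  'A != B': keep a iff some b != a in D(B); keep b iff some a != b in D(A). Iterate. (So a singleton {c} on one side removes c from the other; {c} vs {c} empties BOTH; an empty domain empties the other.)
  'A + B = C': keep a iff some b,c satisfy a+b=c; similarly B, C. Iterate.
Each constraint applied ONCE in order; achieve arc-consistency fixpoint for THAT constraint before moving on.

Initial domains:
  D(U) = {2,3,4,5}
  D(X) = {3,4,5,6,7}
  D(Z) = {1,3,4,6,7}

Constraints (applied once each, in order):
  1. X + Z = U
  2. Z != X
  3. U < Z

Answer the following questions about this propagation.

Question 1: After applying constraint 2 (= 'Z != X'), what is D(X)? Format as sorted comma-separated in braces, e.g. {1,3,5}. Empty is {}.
Answer: {3,4}

Derivation:
Constraint 1 (X + Z = U) on D(X)={3,4,5,6,7} D(Z)={1,3,4,6,7} D(U)={2,3,4,5}: X {3,4,5,6,7}->{3,4}; Z {1,3,4,6,7}->{1}; U {2,3,4,5}->{4,5}
Constraint 2 (Z != X) on D(Z)={1} D(X)={3,4}: no change
So after constraint 2: D(X) = {3,4}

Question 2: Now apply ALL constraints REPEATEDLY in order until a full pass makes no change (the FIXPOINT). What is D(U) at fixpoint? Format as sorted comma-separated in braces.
pass 0 (initial): D(U)={2,3,4,5}
pass 1: U {2,3,4,5}->{}; X {3,4,5,6,7}->{3,4}; Z {1,3,4,6,7}->{}
pass 2: X {3,4}->{}
pass 3: no change
Fixpoint after 3 passes: D(U) = {}

Answer: {}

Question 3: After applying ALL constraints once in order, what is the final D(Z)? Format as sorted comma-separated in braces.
Constraint 1 (X + Z = U) on D(X)={3,4,5,6,7} D(Z)={1,3,4,6,7} D(U)={2,3,4,5}: X {3,4,5,6,7}->{3,4}; Z {1,3,4,6,7}->{1}; U {2,3,4,5}->{4,5}
Constraint 2 (Z != X) on D(Z)={1} D(X)={3,4}: no change
Constraint 3 (U < Z) on D(U)={4,5} D(Z)={1}: U {4,5}->{}; Z {1}->{}
So after all 3 constraints: D(Z) = {}

Answer: {}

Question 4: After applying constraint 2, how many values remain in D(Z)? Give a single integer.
Constraint 1 (X + Z = U) on D(X)={3,4,5,6,7} D(Z)={1,3,4,6,7} D(U)={2,3,4,5}: X {3,4,5,6,7}->{3,4}; Z {1,3,4,6,7}->{1}; U {2,3,4,5}->{4,5}
Constraint 2 (Z != X) on D(Z)={1} D(X)={3,4}: no change
So after constraint 2: D(Z)={1}, size = 1

Answer: 1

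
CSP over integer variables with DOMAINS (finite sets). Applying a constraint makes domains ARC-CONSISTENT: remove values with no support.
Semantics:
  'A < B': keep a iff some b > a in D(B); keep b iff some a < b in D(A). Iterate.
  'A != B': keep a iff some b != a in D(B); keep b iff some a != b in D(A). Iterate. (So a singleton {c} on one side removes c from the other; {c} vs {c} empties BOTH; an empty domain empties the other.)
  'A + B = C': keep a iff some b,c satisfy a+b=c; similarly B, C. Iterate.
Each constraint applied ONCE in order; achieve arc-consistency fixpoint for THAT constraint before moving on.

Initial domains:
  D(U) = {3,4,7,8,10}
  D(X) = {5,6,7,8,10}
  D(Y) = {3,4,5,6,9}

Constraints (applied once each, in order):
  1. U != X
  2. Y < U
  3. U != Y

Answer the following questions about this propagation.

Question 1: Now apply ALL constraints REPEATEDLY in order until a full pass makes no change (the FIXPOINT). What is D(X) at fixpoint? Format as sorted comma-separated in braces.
Answer: {5,6,7,8,10}

Derivation:
pass 0 (initial): D(X)={5,6,7,8,10}
pass 1: U {3,4,7,8,10}->{4,7,8,10}
pass 2: no change
Fixpoint after 2 passes: D(X) = {5,6,7,8,10}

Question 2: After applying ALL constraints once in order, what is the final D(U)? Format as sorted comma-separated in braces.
Answer: {4,7,8,10}

Derivation:
Constraint 1 (U != X) on D(U)={3,4,7,8,10} D(X)={5,6,7,8,10}: no change
Constraint 2 (Y < U) on D(Y)={3,4,5,6,9} D(U)={3,4,7,8,10}: U {3,4,7,8,10}->{4,7,8,10}
Constraint 3 (U != Y) on D(U)={4,7,8,10} D(Y)={3,4,5,6,9}: no change
So after all 3 constraints: D(U) = {4,7,8,10}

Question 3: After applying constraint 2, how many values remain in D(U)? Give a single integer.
Answer: 4

Derivation:
Constraint 1 (U != X) on D(U)={3,4,7,8,10} D(X)={5,6,7,8,10}: no change
Constraint 2 (Y < U) on D(Y)={3,4,5,6,9} D(U)={3,4,7,8,10}: U {3,4,7,8,10}->{4,7,8,10}
So after constraint 2: D(U)={4,7,8,10}, size = 4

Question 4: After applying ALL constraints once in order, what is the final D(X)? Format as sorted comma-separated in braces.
Answer: {5,6,7,8,10}

Derivation:
Constraint 1 (U != X) on D(U)={3,4,7,8,10} D(X)={5,6,7,8,10}: no change
Constraint 2 (Y < U) on D(Y)={3,4,5,6,9} D(U)={3,4,7,8,10}: U {3,4,7,8,10}->{4,7,8,10}
Constraint 3 (U != Y) on D(U)={4,7,8,10} D(Y)={3,4,5,6,9}: no change
So after all 3 constraints: D(X) = {5,6,7,8,10}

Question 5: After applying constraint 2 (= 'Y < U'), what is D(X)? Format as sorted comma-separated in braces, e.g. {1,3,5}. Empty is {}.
Answer: {5,6,7,8,10}

Derivation:
Constraint 1 (U != X) on D(U)={3,4,7,8,10} D(X)={5,6,7,8,10}: no change
Constraint 2 (Y < U) on D(Y)={3,4,5,6,9} D(U)={3,4,7,8,10}: U {3,4,7,8,10}->{4,7,8,10}
So after constraint 2: D(X) = {5,6,7,8,10}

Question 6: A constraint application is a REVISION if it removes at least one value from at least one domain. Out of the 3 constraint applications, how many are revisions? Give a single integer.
Answer: 1

Derivation:
Constraint 1 (U != X) on D(U)={3,4,7,8,10} D(X)={5,6,7,8,10}: no change => not a revision
Constraint 2 (Y < U) on D(Y)={3,4,5,6,9} D(U)={3,4,7,8,10}: U {3,4,7,8,10}->{4,7,8,10} => REVISION
Constraint 3 (U != Y) on D(U)={4,7,8,10} D(Y)={3,4,5,6,9}: no change => not a revision
Total revisions = 1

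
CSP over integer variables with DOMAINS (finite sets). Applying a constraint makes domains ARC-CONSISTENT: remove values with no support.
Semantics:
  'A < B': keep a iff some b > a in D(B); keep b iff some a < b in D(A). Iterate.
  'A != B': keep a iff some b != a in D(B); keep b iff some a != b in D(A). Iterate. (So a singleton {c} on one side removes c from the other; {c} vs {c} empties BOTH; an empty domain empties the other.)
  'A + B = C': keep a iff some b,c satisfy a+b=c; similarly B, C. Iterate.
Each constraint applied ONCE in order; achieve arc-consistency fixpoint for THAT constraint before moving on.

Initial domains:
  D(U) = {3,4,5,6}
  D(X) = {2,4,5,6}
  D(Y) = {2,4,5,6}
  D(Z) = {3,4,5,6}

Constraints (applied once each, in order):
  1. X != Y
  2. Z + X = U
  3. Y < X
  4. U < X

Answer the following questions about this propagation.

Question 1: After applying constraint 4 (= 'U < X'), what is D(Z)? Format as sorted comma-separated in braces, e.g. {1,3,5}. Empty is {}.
Answer: {3,4}

Derivation:
Constraint 1 (X != Y) on D(X)={2,4,5,6} D(Y)={2,4,5,6}: no change
Constraint 2 (Z + X = U) on D(Z)={3,4,5,6} D(X)={2,4,5,6} D(U)={3,4,5,6}: Z {3,4,5,6}->{3,4}; X {2,4,5,6}->{2}; U {3,4,5,6}->{5,6}
Constraint 3 (Y < X) on D(Y)={2,4,5,6} D(X)={2}: Y {2,4,5,6}->{}; X {2}->{}
Constraint 4 (U < X) on D(U)={5,6} D(X)={}: U {5,6}->{}
So after constraint 4: D(Z) = {3,4}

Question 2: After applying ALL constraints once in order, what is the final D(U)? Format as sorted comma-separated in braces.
Answer: {}

Derivation:
Constraint 1 (X != Y) on D(X)={2,4,5,6} D(Y)={2,4,5,6}: no change
Constraint 2 (Z + X = U) on D(Z)={3,4,5,6} D(X)={2,4,5,6} D(U)={3,4,5,6}: Z {3,4,5,6}->{3,4}; X {2,4,5,6}->{2}; U {3,4,5,6}->{5,6}
Constraint 3 (Y < X) on D(Y)={2,4,5,6} D(X)={2}: Y {2,4,5,6}->{}; X {2}->{}
Constraint 4 (U < X) on D(U)={5,6} D(X)={}: U {5,6}->{}
So after all 4 constraints: D(U) = {}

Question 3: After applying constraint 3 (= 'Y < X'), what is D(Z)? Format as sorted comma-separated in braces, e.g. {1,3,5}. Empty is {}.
Constraint 1 (X != Y) on D(X)={2,4,5,6} D(Y)={2,4,5,6}: no change
Constraint 2 (Z + X = U) on D(Z)={3,4,5,6} D(X)={2,4,5,6} D(U)={3,4,5,6}: Z {3,4,5,6}->{3,4}; X {2,4,5,6}->{2}; U {3,4,5,6}->{5,6}
Constraint 3 (Y < X) on D(Y)={2,4,5,6} D(X)={2}: Y {2,4,5,6}->{}; X {2}->{}
So after constraint 3: D(Z) = {3,4}

Answer: {3,4}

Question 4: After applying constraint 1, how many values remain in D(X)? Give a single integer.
Answer: 4

Derivation:
Constraint 1 (X != Y) on D(X)={2,4,5,6} D(Y)={2,4,5,6}: no change
So after constraint 1: D(X)={2,4,5,6}, size = 4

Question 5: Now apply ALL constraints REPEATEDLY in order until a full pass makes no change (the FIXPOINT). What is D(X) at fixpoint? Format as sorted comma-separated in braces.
pass 0 (initial): D(X)={2,4,5,6}
pass 1: U {3,4,5,6}->{}; X {2,4,5,6}->{}; Y {2,4,5,6}->{}; Z {3,4,5,6}->{3,4}
pass 2: Z {3,4}->{}
pass 3: no change
Fixpoint after 3 passes: D(X) = {}

Answer: {}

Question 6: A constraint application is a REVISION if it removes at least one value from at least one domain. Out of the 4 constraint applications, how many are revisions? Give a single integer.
Answer: 3

Derivation:
Constraint 1 (X != Y) on D(X)={2,4,5,6} D(Y)={2,4,5,6}: no change => not a revision
Constraint 2 (Z + X = U) on D(Z)={3,4,5,6} D(X)={2,4,5,6} D(U)={3,4,5,6}: Z {3,4,5,6}->{3,4}; X {2,4,5,6}->{2}; U {3,4,5,6}->{5,6} => REVISION
Constraint 3 (Y < X) on D(Y)={2,4,5,6} D(X)={2}: Y {2,4,5,6}->{}; X {2}->{} => REVISION
Constraint 4 (U < X) on D(U)={5,6} D(X)={}: U {5,6}->{} => REVISION
Total revisions = 3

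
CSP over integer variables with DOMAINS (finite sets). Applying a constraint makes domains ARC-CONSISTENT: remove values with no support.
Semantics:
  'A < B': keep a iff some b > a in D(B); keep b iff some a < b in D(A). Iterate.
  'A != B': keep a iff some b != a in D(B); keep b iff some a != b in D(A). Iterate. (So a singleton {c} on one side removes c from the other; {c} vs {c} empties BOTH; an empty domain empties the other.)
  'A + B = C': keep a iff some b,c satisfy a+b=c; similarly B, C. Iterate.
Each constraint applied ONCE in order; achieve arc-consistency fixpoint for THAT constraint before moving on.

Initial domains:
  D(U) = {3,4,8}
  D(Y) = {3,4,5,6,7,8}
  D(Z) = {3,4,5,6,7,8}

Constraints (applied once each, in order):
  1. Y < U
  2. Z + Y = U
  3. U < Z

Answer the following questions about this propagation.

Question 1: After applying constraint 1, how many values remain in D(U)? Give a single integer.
Answer: 2

Derivation:
Constraint 1 (Y < U) on D(Y)={3,4,5,6,7,8} D(U)={3,4,8}: Y {3,4,5,6,7,8}->{3,4,5,6,7}; U {3,4,8}->{4,8}
So after constraint 1: D(U)={4,8}, size = 2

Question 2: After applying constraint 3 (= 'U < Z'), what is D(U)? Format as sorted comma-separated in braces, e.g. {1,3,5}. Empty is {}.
Constraint 1 (Y < U) on D(Y)={3,4,5,6,7,8} D(U)={3,4,8}: Y {3,4,5,6,7,8}->{3,4,5,6,7}; U {3,4,8}->{4,8}
Constraint 2 (Z + Y = U) on D(Z)={3,4,5,6,7,8} D(Y)={3,4,5,6,7} D(U)={4,8}: Z {3,4,5,6,7,8}->{3,4,5}; Y {3,4,5,6,7}->{3,4,5}; U {4,8}->{8}
Constraint 3 (U < Z) on D(U)={8} D(Z)={3,4,5}: U {8}->{}; Z {3,4,5}->{}
So after constraint 3: D(U) = {}

Answer: {}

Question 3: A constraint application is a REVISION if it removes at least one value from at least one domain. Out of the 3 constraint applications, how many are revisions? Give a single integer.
Answer: 3

Derivation:
Constraint 1 (Y < U) on D(Y)={3,4,5,6,7,8} D(U)={3,4,8}: Y {3,4,5,6,7,8}->{3,4,5,6,7}; U {3,4,8}->{4,8} => REVISION
Constraint 2 (Z + Y = U) on D(Z)={3,4,5,6,7,8} D(Y)={3,4,5,6,7} D(U)={4,8}: Z {3,4,5,6,7,8}->{3,4,5}; Y {3,4,5,6,7}->{3,4,5}; U {4,8}->{8} => REVISION
Constraint 3 (U < Z) on D(U)={8} D(Z)={3,4,5}: U {8}->{}; Z {3,4,5}->{} => REVISION
Total revisions = 3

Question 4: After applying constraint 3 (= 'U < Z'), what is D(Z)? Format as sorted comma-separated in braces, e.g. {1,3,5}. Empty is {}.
Answer: {}

Derivation:
Constraint 1 (Y < U) on D(Y)={3,4,5,6,7,8} D(U)={3,4,8}: Y {3,4,5,6,7,8}->{3,4,5,6,7}; U {3,4,8}->{4,8}
Constraint 2 (Z + Y = U) on D(Z)={3,4,5,6,7,8} D(Y)={3,4,5,6,7} D(U)={4,8}: Z {3,4,5,6,7,8}->{3,4,5}; Y {3,4,5,6,7}->{3,4,5}; U {4,8}->{8}
Constraint 3 (U < Z) on D(U)={8} D(Z)={3,4,5}: U {8}->{}; Z {3,4,5}->{}
So after constraint 3: D(Z) = {}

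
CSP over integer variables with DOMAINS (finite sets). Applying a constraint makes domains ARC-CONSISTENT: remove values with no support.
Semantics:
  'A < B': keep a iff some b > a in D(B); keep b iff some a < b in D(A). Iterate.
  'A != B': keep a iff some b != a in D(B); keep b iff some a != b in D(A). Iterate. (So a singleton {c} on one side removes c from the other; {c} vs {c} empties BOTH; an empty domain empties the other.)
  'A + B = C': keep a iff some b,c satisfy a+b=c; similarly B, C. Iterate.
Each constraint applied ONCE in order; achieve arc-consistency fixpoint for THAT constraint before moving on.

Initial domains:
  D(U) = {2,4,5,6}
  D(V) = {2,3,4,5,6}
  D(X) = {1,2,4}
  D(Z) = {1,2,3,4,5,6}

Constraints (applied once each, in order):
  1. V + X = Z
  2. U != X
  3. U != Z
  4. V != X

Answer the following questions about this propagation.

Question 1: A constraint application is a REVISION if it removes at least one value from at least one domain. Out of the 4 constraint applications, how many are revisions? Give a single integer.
Constraint 1 (V + X = Z) on D(V)={2,3,4,5,6} D(X)={1,2,4} D(Z)={1,2,3,4,5,6}: V {2,3,4,5,6}->{2,3,4,5}; Z {1,2,3,4,5,6}->{3,4,5,6} => REVISION
Constraint 2 (U != X) on D(U)={2,4,5,6} D(X)={1,2,4}: no change => not a revision
Constraint 3 (U != Z) on D(U)={2,4,5,6} D(Z)={3,4,5,6}: no change => not a revision
Constraint 4 (V != X) on D(V)={2,3,4,5} D(X)={1,2,4}: no change => not a revision
Total revisions = 1

Answer: 1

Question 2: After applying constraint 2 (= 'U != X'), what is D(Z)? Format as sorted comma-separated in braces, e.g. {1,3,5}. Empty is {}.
Constraint 1 (V + X = Z) on D(V)={2,3,4,5,6} D(X)={1,2,4} D(Z)={1,2,3,4,5,6}: V {2,3,4,5,6}->{2,3,4,5}; Z {1,2,3,4,5,6}->{3,4,5,6}
Constraint 2 (U != X) on D(U)={2,4,5,6} D(X)={1,2,4}: no change
So after constraint 2: D(Z) = {3,4,5,6}

Answer: {3,4,5,6}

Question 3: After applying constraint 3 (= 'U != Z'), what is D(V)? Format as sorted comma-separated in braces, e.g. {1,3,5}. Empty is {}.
Answer: {2,3,4,5}

Derivation:
Constraint 1 (V + X = Z) on D(V)={2,3,4,5,6} D(X)={1,2,4} D(Z)={1,2,3,4,5,6}: V {2,3,4,5,6}->{2,3,4,5}; Z {1,2,3,4,5,6}->{3,4,5,6}
Constraint 2 (U != X) on D(U)={2,4,5,6} D(X)={1,2,4}: no change
Constraint 3 (U != Z) on D(U)={2,4,5,6} D(Z)={3,4,5,6}: no change
So after constraint 3: D(V) = {2,3,4,5}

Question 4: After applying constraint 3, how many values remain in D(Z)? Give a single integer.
Constraint 1 (V + X = Z) on D(V)={2,3,4,5,6} D(X)={1,2,4} D(Z)={1,2,3,4,5,6}: V {2,3,4,5,6}->{2,3,4,5}; Z {1,2,3,4,5,6}->{3,4,5,6}
Constraint 2 (U != X) on D(U)={2,4,5,6} D(X)={1,2,4}: no change
Constraint 3 (U != Z) on D(U)={2,4,5,6} D(Z)={3,4,5,6}: no change
So after constraint 3: D(Z)={3,4,5,6}, size = 4

Answer: 4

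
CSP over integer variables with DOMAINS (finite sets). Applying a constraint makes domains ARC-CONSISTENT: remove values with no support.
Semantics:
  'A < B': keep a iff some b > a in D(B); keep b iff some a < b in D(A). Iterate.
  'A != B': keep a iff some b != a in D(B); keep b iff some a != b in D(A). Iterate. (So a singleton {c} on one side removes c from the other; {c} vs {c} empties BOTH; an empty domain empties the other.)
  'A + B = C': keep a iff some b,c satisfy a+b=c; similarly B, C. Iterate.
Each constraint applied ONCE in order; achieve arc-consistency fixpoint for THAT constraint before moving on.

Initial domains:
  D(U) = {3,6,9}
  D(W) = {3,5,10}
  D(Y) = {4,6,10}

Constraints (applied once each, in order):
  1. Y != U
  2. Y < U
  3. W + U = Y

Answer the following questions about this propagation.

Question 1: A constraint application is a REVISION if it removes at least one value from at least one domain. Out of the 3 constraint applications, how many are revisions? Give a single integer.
Answer: 2

Derivation:
Constraint 1 (Y != U) on D(Y)={4,6,10} D(U)={3,6,9}: no change => not a revision
Constraint 2 (Y < U) on D(Y)={4,6,10} D(U)={3,6,9}: Y {4,6,10}->{4,6}; U {3,6,9}->{6,9} => REVISION
Constraint 3 (W + U = Y) on D(W)={3,5,10} D(U)={6,9} D(Y)={4,6}: W {3,5,10}->{}; U {6,9}->{}; Y {4,6}->{} => REVISION
Total revisions = 2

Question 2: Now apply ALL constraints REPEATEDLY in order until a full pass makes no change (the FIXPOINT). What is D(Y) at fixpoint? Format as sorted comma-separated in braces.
Answer: {}

Derivation:
pass 0 (initial): D(Y)={4,6,10}
pass 1: U {3,6,9}->{}; W {3,5,10}->{}; Y {4,6,10}->{}
pass 2: no change
Fixpoint after 2 passes: D(Y) = {}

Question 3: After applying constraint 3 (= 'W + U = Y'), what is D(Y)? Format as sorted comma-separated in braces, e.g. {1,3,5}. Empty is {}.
Constraint 1 (Y != U) on D(Y)={4,6,10} D(U)={3,6,9}: no change
Constraint 2 (Y < U) on D(Y)={4,6,10} D(U)={3,6,9}: Y {4,6,10}->{4,6}; U {3,6,9}->{6,9}
Constraint 3 (W + U = Y) on D(W)={3,5,10} D(U)={6,9} D(Y)={4,6}: W {3,5,10}->{}; U {6,9}->{}; Y {4,6}->{}
So after constraint 3: D(Y) = {}

Answer: {}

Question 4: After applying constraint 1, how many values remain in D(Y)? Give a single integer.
Answer: 3

Derivation:
Constraint 1 (Y != U) on D(Y)={4,6,10} D(U)={3,6,9}: no change
So after constraint 1: D(Y)={4,6,10}, size = 3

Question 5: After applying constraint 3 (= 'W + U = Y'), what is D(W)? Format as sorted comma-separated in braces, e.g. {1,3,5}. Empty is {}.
Answer: {}

Derivation:
Constraint 1 (Y != U) on D(Y)={4,6,10} D(U)={3,6,9}: no change
Constraint 2 (Y < U) on D(Y)={4,6,10} D(U)={3,6,9}: Y {4,6,10}->{4,6}; U {3,6,9}->{6,9}
Constraint 3 (W + U = Y) on D(W)={3,5,10} D(U)={6,9} D(Y)={4,6}: W {3,5,10}->{}; U {6,9}->{}; Y {4,6}->{}
So after constraint 3: D(W) = {}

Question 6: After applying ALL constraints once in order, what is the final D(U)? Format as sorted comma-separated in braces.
Answer: {}

Derivation:
Constraint 1 (Y != U) on D(Y)={4,6,10} D(U)={3,6,9}: no change
Constraint 2 (Y < U) on D(Y)={4,6,10} D(U)={3,6,9}: Y {4,6,10}->{4,6}; U {3,6,9}->{6,9}
Constraint 3 (W + U = Y) on D(W)={3,5,10} D(U)={6,9} D(Y)={4,6}: W {3,5,10}->{}; U {6,9}->{}; Y {4,6}->{}
So after all 3 constraints: D(U) = {}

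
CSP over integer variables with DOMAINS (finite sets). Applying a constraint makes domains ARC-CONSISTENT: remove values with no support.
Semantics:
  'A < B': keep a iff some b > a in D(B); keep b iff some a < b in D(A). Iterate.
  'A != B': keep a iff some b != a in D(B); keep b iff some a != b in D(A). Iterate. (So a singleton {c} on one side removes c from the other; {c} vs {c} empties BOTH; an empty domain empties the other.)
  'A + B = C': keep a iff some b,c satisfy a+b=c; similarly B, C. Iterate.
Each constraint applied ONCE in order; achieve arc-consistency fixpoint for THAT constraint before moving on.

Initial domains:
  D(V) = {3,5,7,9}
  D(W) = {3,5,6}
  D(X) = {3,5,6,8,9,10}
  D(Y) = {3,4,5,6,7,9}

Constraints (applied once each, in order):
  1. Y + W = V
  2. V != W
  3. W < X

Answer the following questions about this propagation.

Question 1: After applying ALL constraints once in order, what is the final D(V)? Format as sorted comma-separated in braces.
Answer: {7,9}

Derivation:
Constraint 1 (Y + W = V) on D(Y)={3,4,5,6,7,9} D(W)={3,5,6} D(V)={3,5,7,9}: Y {3,4,5,6,7,9}->{3,4,6}; V {3,5,7,9}->{7,9}
Constraint 2 (V != W) on D(V)={7,9} D(W)={3,5,6}: no change
Constraint 3 (W < X) on D(W)={3,5,6} D(X)={3,5,6,8,9,10}: X {3,5,6,8,9,10}->{5,6,8,9,10}
So after all 3 constraints: D(V) = {7,9}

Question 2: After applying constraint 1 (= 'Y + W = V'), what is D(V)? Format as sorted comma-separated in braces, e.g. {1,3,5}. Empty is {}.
Answer: {7,9}

Derivation:
Constraint 1 (Y + W = V) on D(Y)={3,4,5,6,7,9} D(W)={3,5,6} D(V)={3,5,7,9}: Y {3,4,5,6,7,9}->{3,4,6}; V {3,5,7,9}->{7,9}
So after constraint 1: D(V) = {7,9}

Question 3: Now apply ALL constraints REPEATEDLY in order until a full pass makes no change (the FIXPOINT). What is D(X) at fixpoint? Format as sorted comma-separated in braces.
pass 0 (initial): D(X)={3,5,6,8,9,10}
pass 1: V {3,5,7,9}->{7,9}; X {3,5,6,8,9,10}->{5,6,8,9,10}; Y {3,4,5,6,7,9}->{3,4,6}
pass 2: no change
Fixpoint after 2 passes: D(X) = {5,6,8,9,10}

Answer: {5,6,8,9,10}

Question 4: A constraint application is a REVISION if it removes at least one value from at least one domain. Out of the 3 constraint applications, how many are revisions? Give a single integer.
Constraint 1 (Y + W = V) on D(Y)={3,4,5,6,7,9} D(W)={3,5,6} D(V)={3,5,7,9}: Y {3,4,5,6,7,9}->{3,4,6}; V {3,5,7,9}->{7,9} => REVISION
Constraint 2 (V != W) on D(V)={7,9} D(W)={3,5,6}: no change => not a revision
Constraint 3 (W < X) on D(W)={3,5,6} D(X)={3,5,6,8,9,10}: X {3,5,6,8,9,10}->{5,6,8,9,10} => REVISION
Total revisions = 2

Answer: 2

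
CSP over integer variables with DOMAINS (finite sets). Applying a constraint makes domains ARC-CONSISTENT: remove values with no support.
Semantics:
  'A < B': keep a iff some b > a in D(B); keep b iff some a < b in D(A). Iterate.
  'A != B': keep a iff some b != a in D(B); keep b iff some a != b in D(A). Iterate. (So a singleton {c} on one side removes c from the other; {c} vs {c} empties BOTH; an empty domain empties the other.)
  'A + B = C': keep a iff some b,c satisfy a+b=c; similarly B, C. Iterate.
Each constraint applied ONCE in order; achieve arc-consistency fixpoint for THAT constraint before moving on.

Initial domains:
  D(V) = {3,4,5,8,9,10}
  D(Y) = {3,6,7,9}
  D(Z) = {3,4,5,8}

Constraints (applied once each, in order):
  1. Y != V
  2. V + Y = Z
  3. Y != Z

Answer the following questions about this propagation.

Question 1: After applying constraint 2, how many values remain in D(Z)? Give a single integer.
Constraint 1 (Y != V) on D(Y)={3,6,7,9} D(V)={3,4,5,8,9,10}: no change
Constraint 2 (V + Y = Z) on D(V)={3,4,5,8,9,10} D(Y)={3,6,7,9} D(Z)={3,4,5,8}: V {3,4,5,8,9,10}->{5}; Y {3,6,7,9}->{3}; Z {3,4,5,8}->{8}
So after constraint 2: D(Z)={8}, size = 1

Answer: 1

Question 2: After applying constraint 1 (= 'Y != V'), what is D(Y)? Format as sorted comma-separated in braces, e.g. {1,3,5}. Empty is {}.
Constraint 1 (Y != V) on D(Y)={3,6,7,9} D(V)={3,4,5,8,9,10}: no change
So after constraint 1: D(Y) = {3,6,7,9}

Answer: {3,6,7,9}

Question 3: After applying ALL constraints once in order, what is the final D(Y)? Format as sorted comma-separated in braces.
Constraint 1 (Y != V) on D(Y)={3,6,7,9} D(V)={3,4,5,8,9,10}: no change
Constraint 2 (V + Y = Z) on D(V)={3,4,5,8,9,10} D(Y)={3,6,7,9} D(Z)={3,4,5,8}: V {3,4,5,8,9,10}->{5}; Y {3,6,7,9}->{3}; Z {3,4,5,8}->{8}
Constraint 3 (Y != Z) on D(Y)={3} D(Z)={8}: no change
So after all 3 constraints: D(Y) = {3}

Answer: {3}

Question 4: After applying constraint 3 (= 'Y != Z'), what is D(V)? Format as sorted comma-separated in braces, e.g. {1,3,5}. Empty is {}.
Answer: {5}

Derivation:
Constraint 1 (Y != V) on D(Y)={3,6,7,9} D(V)={3,4,5,8,9,10}: no change
Constraint 2 (V + Y = Z) on D(V)={3,4,5,8,9,10} D(Y)={3,6,7,9} D(Z)={3,4,5,8}: V {3,4,5,8,9,10}->{5}; Y {3,6,7,9}->{3}; Z {3,4,5,8}->{8}
Constraint 3 (Y != Z) on D(Y)={3} D(Z)={8}: no change
So after constraint 3: D(V) = {5}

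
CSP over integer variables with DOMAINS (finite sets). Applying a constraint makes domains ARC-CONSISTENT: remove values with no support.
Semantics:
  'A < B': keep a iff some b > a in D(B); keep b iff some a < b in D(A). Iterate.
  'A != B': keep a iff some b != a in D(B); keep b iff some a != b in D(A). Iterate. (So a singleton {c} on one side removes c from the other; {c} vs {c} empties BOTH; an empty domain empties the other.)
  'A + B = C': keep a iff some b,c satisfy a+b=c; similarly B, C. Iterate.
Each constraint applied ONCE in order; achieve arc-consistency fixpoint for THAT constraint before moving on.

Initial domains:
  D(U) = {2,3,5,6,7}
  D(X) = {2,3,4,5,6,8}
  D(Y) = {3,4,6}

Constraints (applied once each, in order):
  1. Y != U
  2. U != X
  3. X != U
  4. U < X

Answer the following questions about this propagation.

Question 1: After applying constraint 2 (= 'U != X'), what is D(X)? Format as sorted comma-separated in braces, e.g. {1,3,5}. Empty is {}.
Constraint 1 (Y != U) on D(Y)={3,4,6} D(U)={2,3,5,6,7}: no change
Constraint 2 (U != X) on D(U)={2,3,5,6,7} D(X)={2,3,4,5,6,8}: no change
So after constraint 2: D(X) = {2,3,4,5,6,8}

Answer: {2,3,4,5,6,8}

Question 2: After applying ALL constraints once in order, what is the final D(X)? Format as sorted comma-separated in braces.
Answer: {3,4,5,6,8}

Derivation:
Constraint 1 (Y != U) on D(Y)={3,4,6} D(U)={2,3,5,6,7}: no change
Constraint 2 (U != X) on D(U)={2,3,5,6,7} D(X)={2,3,4,5,6,8}: no change
Constraint 3 (X != U) on D(X)={2,3,4,5,6,8} D(U)={2,3,5,6,7}: no change
Constraint 4 (U < X) on D(U)={2,3,5,6,7} D(X)={2,3,4,5,6,8}: X {2,3,4,5,6,8}->{3,4,5,6,8}
So after all 4 constraints: D(X) = {3,4,5,6,8}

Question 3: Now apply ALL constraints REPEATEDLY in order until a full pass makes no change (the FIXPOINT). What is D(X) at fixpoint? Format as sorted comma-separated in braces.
Answer: {3,4,5,6,8}

Derivation:
pass 0 (initial): D(X)={2,3,4,5,6,8}
pass 1: X {2,3,4,5,6,8}->{3,4,5,6,8}
pass 2: no change
Fixpoint after 2 passes: D(X) = {3,4,5,6,8}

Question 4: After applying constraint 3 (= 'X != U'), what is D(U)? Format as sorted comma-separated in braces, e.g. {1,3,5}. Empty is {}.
Answer: {2,3,5,6,7}

Derivation:
Constraint 1 (Y != U) on D(Y)={3,4,6} D(U)={2,3,5,6,7}: no change
Constraint 2 (U != X) on D(U)={2,3,5,6,7} D(X)={2,3,4,5,6,8}: no change
Constraint 3 (X != U) on D(X)={2,3,4,5,6,8} D(U)={2,3,5,6,7}: no change
So after constraint 3: D(U) = {2,3,5,6,7}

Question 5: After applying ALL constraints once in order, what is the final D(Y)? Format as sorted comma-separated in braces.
Answer: {3,4,6}

Derivation:
Constraint 1 (Y != U) on D(Y)={3,4,6} D(U)={2,3,5,6,7}: no change
Constraint 2 (U != X) on D(U)={2,3,5,6,7} D(X)={2,3,4,5,6,8}: no change
Constraint 3 (X != U) on D(X)={2,3,4,5,6,8} D(U)={2,3,5,6,7}: no change
Constraint 4 (U < X) on D(U)={2,3,5,6,7} D(X)={2,3,4,5,6,8}: X {2,3,4,5,6,8}->{3,4,5,6,8}
So after all 4 constraints: D(Y) = {3,4,6}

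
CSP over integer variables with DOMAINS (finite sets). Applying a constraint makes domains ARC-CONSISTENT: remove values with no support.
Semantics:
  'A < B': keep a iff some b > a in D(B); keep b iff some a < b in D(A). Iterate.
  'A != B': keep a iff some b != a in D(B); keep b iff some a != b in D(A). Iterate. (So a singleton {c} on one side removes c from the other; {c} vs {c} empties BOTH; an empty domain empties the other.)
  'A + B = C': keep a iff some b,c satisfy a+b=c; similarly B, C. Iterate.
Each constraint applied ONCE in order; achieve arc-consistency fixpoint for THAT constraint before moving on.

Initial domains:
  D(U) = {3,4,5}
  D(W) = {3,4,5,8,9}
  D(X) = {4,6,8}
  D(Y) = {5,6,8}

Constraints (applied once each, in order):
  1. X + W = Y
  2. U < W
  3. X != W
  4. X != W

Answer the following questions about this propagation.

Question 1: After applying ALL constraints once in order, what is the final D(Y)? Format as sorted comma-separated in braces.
Answer: {8}

Derivation:
Constraint 1 (X + W = Y) on D(X)={4,6,8} D(W)={3,4,5,8,9} D(Y)={5,6,8}: X {4,6,8}->{4}; W {3,4,5,8,9}->{4}; Y {5,6,8}->{8}
Constraint 2 (U < W) on D(U)={3,4,5} D(W)={4}: U {3,4,5}->{3}
Constraint 3 (X != W) on D(X)={4} D(W)={4}: X {4}->{}; W {4}->{}
Constraint 4 (X != W) on D(X)={} D(W)={}: no change
So after all 4 constraints: D(Y) = {8}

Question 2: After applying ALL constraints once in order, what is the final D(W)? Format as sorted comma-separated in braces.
Answer: {}

Derivation:
Constraint 1 (X + W = Y) on D(X)={4,6,8} D(W)={3,4,5,8,9} D(Y)={5,6,8}: X {4,6,8}->{4}; W {3,4,5,8,9}->{4}; Y {5,6,8}->{8}
Constraint 2 (U < W) on D(U)={3,4,5} D(W)={4}: U {3,4,5}->{3}
Constraint 3 (X != W) on D(X)={4} D(W)={4}: X {4}->{}; W {4}->{}
Constraint 4 (X != W) on D(X)={} D(W)={}: no change
So after all 4 constraints: D(W) = {}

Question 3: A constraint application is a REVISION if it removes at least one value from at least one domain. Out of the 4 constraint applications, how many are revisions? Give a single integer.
Constraint 1 (X + W = Y) on D(X)={4,6,8} D(W)={3,4,5,8,9} D(Y)={5,6,8}: X {4,6,8}->{4}; W {3,4,5,8,9}->{4}; Y {5,6,8}->{8} => REVISION
Constraint 2 (U < W) on D(U)={3,4,5} D(W)={4}: U {3,4,5}->{3} => REVISION
Constraint 3 (X != W) on D(X)={4} D(W)={4}: X {4}->{}; W {4}->{} => REVISION
Constraint 4 (X != W) on D(X)={} D(W)={}: no change => not a revision
Total revisions = 3

Answer: 3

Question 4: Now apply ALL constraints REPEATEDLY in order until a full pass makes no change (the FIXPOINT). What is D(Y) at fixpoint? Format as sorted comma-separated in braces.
pass 0 (initial): D(Y)={5,6,8}
pass 1: U {3,4,5}->{3}; W {3,4,5,8,9}->{}; X {4,6,8}->{}; Y {5,6,8}->{8}
pass 2: U {3}->{}; Y {8}->{}
pass 3: no change
Fixpoint after 3 passes: D(Y) = {}

Answer: {}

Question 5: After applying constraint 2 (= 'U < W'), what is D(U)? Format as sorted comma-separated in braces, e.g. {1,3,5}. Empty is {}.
Constraint 1 (X + W = Y) on D(X)={4,6,8} D(W)={3,4,5,8,9} D(Y)={5,6,8}: X {4,6,8}->{4}; W {3,4,5,8,9}->{4}; Y {5,6,8}->{8}
Constraint 2 (U < W) on D(U)={3,4,5} D(W)={4}: U {3,4,5}->{3}
So after constraint 2: D(U) = {3}

Answer: {3}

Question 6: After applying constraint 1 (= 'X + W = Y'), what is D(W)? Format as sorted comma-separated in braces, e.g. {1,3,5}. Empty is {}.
Constraint 1 (X + W = Y) on D(X)={4,6,8} D(W)={3,4,5,8,9} D(Y)={5,6,8}: X {4,6,8}->{4}; W {3,4,5,8,9}->{4}; Y {5,6,8}->{8}
So after constraint 1: D(W) = {4}

Answer: {4}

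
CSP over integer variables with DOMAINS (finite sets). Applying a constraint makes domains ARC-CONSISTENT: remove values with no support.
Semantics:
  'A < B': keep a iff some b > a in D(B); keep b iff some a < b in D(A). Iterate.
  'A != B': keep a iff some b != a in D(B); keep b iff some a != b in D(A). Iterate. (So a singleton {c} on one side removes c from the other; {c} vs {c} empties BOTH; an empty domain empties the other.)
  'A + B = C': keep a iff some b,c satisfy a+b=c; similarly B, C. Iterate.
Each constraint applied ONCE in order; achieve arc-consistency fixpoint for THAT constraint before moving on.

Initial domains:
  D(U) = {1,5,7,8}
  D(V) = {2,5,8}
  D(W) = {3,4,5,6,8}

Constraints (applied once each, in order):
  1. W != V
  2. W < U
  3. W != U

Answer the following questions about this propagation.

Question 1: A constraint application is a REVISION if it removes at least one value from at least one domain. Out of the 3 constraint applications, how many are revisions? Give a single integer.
Answer: 1

Derivation:
Constraint 1 (W != V) on D(W)={3,4,5,6,8} D(V)={2,5,8}: no change => not a revision
Constraint 2 (W < U) on D(W)={3,4,5,6,8} D(U)={1,5,7,8}: W {3,4,5,6,8}->{3,4,5,6}; U {1,5,7,8}->{5,7,8} => REVISION
Constraint 3 (W != U) on D(W)={3,4,5,6} D(U)={5,7,8}: no change => not a revision
Total revisions = 1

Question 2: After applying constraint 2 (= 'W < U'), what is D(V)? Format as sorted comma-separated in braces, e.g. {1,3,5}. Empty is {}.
Answer: {2,5,8}

Derivation:
Constraint 1 (W != V) on D(W)={3,4,5,6,8} D(V)={2,5,8}: no change
Constraint 2 (W < U) on D(W)={3,4,5,6,8} D(U)={1,5,7,8}: W {3,4,5,6,8}->{3,4,5,6}; U {1,5,7,8}->{5,7,8}
So after constraint 2: D(V) = {2,5,8}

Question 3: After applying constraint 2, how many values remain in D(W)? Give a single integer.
Answer: 4

Derivation:
Constraint 1 (W != V) on D(W)={3,4,5,6,8} D(V)={2,5,8}: no change
Constraint 2 (W < U) on D(W)={3,4,5,6,8} D(U)={1,5,7,8}: W {3,4,5,6,8}->{3,4,5,6}; U {1,5,7,8}->{5,7,8}
So after constraint 2: D(W)={3,4,5,6}, size = 4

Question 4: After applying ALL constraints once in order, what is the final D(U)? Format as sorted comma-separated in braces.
Constraint 1 (W != V) on D(W)={3,4,5,6,8} D(V)={2,5,8}: no change
Constraint 2 (W < U) on D(W)={3,4,5,6,8} D(U)={1,5,7,8}: W {3,4,5,6,8}->{3,4,5,6}; U {1,5,7,8}->{5,7,8}
Constraint 3 (W != U) on D(W)={3,4,5,6} D(U)={5,7,8}: no change
So after all 3 constraints: D(U) = {5,7,8}

Answer: {5,7,8}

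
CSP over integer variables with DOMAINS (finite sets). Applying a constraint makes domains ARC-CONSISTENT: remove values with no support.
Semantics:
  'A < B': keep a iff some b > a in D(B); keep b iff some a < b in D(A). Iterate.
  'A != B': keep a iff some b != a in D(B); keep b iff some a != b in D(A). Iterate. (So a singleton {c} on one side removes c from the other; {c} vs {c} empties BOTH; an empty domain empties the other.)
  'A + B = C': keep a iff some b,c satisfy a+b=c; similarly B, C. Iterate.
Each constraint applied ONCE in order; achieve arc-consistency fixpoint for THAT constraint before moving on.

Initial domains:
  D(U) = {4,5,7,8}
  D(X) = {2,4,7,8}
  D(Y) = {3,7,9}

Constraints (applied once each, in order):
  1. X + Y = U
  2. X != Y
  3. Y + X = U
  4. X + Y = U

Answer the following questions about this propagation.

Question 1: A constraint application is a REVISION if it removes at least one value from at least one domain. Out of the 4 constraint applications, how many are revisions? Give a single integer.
Answer: 1

Derivation:
Constraint 1 (X + Y = U) on D(X)={2,4,7,8} D(Y)={3,7,9} D(U)={4,5,7,8}: X {2,4,7,8}->{2,4}; Y {3,7,9}->{3}; U {4,5,7,8}->{5,7} => REVISION
Constraint 2 (X != Y) on D(X)={2,4} D(Y)={3}: no change => not a revision
Constraint 3 (Y + X = U) on D(Y)={3} D(X)={2,4} D(U)={5,7}: no change => not a revision
Constraint 4 (X + Y = U) on D(X)={2,4} D(Y)={3} D(U)={5,7}: no change => not a revision
Total revisions = 1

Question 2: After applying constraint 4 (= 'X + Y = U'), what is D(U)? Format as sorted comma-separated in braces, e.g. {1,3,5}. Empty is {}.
Constraint 1 (X + Y = U) on D(X)={2,4,7,8} D(Y)={3,7,9} D(U)={4,5,7,8}: X {2,4,7,8}->{2,4}; Y {3,7,9}->{3}; U {4,5,7,8}->{5,7}
Constraint 2 (X != Y) on D(X)={2,4} D(Y)={3}: no change
Constraint 3 (Y + X = U) on D(Y)={3} D(X)={2,4} D(U)={5,7}: no change
Constraint 4 (X + Y = U) on D(X)={2,4} D(Y)={3} D(U)={5,7}: no change
So after constraint 4: D(U) = {5,7}

Answer: {5,7}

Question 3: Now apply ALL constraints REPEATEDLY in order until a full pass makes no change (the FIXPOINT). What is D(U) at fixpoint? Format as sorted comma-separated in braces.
pass 0 (initial): D(U)={4,5,7,8}
pass 1: U {4,5,7,8}->{5,7}; X {2,4,7,8}->{2,4}; Y {3,7,9}->{3}
pass 2: no change
Fixpoint after 2 passes: D(U) = {5,7}

Answer: {5,7}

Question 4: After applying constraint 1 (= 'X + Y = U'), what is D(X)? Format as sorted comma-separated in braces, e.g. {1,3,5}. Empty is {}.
Answer: {2,4}

Derivation:
Constraint 1 (X + Y = U) on D(X)={2,4,7,8} D(Y)={3,7,9} D(U)={4,5,7,8}: X {2,4,7,8}->{2,4}; Y {3,7,9}->{3}; U {4,5,7,8}->{5,7}
So after constraint 1: D(X) = {2,4}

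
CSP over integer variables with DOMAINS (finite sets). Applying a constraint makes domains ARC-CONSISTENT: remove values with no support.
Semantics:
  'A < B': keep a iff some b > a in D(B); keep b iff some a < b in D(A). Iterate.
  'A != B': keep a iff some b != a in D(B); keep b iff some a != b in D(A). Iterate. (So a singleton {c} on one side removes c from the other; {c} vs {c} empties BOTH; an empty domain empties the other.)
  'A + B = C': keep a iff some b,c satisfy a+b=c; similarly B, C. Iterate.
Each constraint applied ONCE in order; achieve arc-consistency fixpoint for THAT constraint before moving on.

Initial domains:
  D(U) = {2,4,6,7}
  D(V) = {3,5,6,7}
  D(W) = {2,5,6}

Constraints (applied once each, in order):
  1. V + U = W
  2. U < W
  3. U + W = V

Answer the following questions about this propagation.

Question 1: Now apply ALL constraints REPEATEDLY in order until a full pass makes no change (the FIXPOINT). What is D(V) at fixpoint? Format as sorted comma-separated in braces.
pass 0 (initial): D(V)={3,5,6,7}
pass 1: U {2,4,6,7}->{}; V {3,5,6,7}->{}; W {2,5,6}->{}
pass 2: no change
Fixpoint after 2 passes: D(V) = {}

Answer: {}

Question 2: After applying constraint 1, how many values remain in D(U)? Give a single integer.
Answer: 1

Derivation:
Constraint 1 (V + U = W) on D(V)={3,5,6,7} D(U)={2,4,6,7} D(W)={2,5,6}: V {3,5,6,7}->{3}; U {2,4,6,7}->{2}; W {2,5,6}->{5}
So after constraint 1: D(U)={2}, size = 1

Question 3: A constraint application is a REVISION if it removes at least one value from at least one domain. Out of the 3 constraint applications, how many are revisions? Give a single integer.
Constraint 1 (V + U = W) on D(V)={3,5,6,7} D(U)={2,4,6,7} D(W)={2,5,6}: V {3,5,6,7}->{3}; U {2,4,6,7}->{2}; W {2,5,6}->{5} => REVISION
Constraint 2 (U < W) on D(U)={2} D(W)={5}: no change => not a revision
Constraint 3 (U + W = V) on D(U)={2} D(W)={5} D(V)={3}: U {2}->{}; W {5}->{}; V {3}->{} => REVISION
Total revisions = 2

Answer: 2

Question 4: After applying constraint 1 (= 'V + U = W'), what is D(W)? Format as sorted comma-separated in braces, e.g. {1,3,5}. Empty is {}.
Answer: {5}

Derivation:
Constraint 1 (V + U = W) on D(V)={3,5,6,7} D(U)={2,4,6,7} D(W)={2,5,6}: V {3,5,6,7}->{3}; U {2,4,6,7}->{2}; W {2,5,6}->{5}
So after constraint 1: D(W) = {5}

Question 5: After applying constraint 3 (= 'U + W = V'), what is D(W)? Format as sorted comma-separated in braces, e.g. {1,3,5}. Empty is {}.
Answer: {}

Derivation:
Constraint 1 (V + U = W) on D(V)={3,5,6,7} D(U)={2,4,6,7} D(W)={2,5,6}: V {3,5,6,7}->{3}; U {2,4,6,7}->{2}; W {2,5,6}->{5}
Constraint 2 (U < W) on D(U)={2} D(W)={5}: no change
Constraint 3 (U + W = V) on D(U)={2} D(W)={5} D(V)={3}: U {2}->{}; W {5}->{}; V {3}->{}
So after constraint 3: D(W) = {}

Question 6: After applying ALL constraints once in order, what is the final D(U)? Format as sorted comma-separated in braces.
Answer: {}

Derivation:
Constraint 1 (V + U = W) on D(V)={3,5,6,7} D(U)={2,4,6,7} D(W)={2,5,6}: V {3,5,6,7}->{3}; U {2,4,6,7}->{2}; W {2,5,6}->{5}
Constraint 2 (U < W) on D(U)={2} D(W)={5}: no change
Constraint 3 (U + W = V) on D(U)={2} D(W)={5} D(V)={3}: U {2}->{}; W {5}->{}; V {3}->{}
So after all 3 constraints: D(U) = {}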